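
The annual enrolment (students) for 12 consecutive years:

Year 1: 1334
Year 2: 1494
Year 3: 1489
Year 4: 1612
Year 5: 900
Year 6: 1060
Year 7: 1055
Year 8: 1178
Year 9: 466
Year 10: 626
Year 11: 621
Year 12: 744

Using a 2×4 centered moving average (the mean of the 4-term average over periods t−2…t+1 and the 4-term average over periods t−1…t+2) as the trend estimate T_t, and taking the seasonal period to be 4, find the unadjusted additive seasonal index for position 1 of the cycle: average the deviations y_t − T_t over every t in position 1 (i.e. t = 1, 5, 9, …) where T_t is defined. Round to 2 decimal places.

-311.00

Season position 1 occurs at t = 5, 9 (where T_t is defined).
t=5: T_5 = 1211.0000; y_5 − T_5 = 900 − 1211.0000 = -311.0000
t=9: T_9 = 777.0000; y_9 − T_9 = 466 − 777.0000 = -311.0000
Mean deviation: (-311.0000 + -311.0000) / 2 = -311.00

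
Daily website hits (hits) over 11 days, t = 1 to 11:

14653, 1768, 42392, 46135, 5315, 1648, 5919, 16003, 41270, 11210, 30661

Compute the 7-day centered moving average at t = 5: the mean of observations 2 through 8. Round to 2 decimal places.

17025.71

Sum of periods 2–8: 1768 + 42392 + 46135 + 5315 + 1648 + 5919 + 16003 = 119180
Divide by 7: 119180 / 7 = 17025.71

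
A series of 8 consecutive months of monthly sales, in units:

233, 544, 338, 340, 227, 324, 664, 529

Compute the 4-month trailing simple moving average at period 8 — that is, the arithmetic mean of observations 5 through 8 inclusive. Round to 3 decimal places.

436.000

Sum of periods 5–8: 227 + 324 + 664 + 529 = 1744
Divide by 4: 1744 / 4 = 436.000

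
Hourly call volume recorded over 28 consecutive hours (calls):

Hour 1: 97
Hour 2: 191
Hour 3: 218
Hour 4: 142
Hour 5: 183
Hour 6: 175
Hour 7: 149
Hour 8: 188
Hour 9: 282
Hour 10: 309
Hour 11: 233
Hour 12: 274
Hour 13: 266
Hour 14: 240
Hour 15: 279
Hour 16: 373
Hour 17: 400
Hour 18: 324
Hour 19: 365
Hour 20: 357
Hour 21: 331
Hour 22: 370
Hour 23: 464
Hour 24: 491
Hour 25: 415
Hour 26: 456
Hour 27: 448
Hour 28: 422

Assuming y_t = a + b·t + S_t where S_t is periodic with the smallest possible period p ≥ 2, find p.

First differences y_{t+1} − y_t: 94, 27, -76, 41, -8, -26, 39, 94, 27, -76, 41, -8, -26, 39, 94, 27, …
The difference pattern repeats every 7 terms and not for any smaller step, so p = 7.

7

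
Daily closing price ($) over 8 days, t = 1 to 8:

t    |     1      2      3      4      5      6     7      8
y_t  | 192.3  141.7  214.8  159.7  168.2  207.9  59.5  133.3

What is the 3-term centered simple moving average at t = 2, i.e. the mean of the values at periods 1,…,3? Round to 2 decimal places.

Sum of periods 1–3: 192.3 + 141.7 + 214.8 = 548.8
Divide by 3: 548.8 / 3 = 182.93

182.93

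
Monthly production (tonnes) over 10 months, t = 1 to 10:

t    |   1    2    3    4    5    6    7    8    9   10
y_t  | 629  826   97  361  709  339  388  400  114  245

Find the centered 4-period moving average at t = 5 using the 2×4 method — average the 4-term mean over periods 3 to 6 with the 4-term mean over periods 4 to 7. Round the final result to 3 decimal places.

Sum over 3–6: 97 + 361 + 709 + 339 = 1506
Sum over 4–7: 361 + 709 + 339 + 388 = 1797
CMA at t=5 = (1506 + 1797) / (2·4) = 3303 / 8 = 412.875

412.875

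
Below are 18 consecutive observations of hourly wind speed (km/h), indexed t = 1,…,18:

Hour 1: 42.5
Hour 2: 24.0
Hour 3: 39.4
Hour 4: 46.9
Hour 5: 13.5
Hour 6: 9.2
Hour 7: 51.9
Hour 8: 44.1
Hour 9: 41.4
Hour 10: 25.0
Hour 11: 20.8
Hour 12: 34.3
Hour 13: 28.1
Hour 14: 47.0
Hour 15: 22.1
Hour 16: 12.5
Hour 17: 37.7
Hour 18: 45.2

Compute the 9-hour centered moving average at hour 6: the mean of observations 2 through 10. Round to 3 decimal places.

Sum of periods 2–10: 24.0 + 39.4 + 46.9 + 13.5 + 9.2 + 51.9 + 44.1 + 41.4 + 25.0 = 295.4
Divide by 9: 295.4 / 9 = 32.822

32.822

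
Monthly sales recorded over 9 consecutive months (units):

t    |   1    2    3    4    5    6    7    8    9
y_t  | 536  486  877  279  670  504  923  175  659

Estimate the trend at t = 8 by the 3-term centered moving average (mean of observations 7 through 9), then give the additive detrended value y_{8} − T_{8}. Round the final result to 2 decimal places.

Trend T_8 = (923 + 175 + 659) / 3 = 1757/3 = 585.6667
Detrended value: 175 − 585.6667 = -410.67

-410.67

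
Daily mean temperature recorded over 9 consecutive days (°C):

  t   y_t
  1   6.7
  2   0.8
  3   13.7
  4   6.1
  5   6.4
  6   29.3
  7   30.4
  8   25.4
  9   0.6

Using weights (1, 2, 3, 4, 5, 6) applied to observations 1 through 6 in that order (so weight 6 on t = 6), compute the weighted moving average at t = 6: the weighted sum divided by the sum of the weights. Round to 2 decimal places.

13.41

Weighted sum: 1·6.7 + 2·0.8 + 3·13.7 + 4·6.1 + 5·6.4 + 6·29.3 = 6.7 + 1.6 + 41.1 + 24.4 + 32.0 + 175.8 = 281.6
Weight total: 1 + 2 + 3 + 4 + 5 + 6 = 21
WMA = 281.6 / 21 = 13.41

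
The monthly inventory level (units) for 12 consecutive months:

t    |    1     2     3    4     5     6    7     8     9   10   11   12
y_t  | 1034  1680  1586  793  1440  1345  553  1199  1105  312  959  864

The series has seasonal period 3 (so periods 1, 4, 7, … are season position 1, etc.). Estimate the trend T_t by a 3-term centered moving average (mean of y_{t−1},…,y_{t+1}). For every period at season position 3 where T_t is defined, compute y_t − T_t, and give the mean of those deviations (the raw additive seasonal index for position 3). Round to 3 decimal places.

Season position 3 occurs at t = 3, 6, 9 (where T_t is defined).
t=3: T_3 = 1353.00000; y_3 − T_3 = 1586 − 1353.00000 = 233.00000
t=6: T_6 = 1112.66667; y_6 − T_6 = 1345 − 1112.66667 = 232.33333
t=9: T_9 = 872.00000; y_9 − T_9 = 1105 − 872.00000 = 233.00000
Mean deviation: (233.00000 + 232.33333 + 233.00000) / 3 = 232.778

232.778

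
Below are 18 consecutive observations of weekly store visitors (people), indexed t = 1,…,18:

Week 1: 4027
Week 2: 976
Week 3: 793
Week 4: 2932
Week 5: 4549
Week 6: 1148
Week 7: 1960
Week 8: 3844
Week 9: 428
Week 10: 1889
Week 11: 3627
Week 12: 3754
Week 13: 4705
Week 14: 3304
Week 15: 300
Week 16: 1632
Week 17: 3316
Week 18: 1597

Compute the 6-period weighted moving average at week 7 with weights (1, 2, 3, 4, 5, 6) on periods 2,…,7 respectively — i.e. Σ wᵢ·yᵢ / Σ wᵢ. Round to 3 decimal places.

2240.667

Weighted sum: 1·976 + 2·793 + 3·2932 + 4·4549 + 5·1148 + 6·1960 = 976 + 1586 + 8796 + 18196 + 5740 + 11760 = 47054
Weight total: 1 + 2 + 3 + 4 + 5 + 6 = 21
WMA = 47054 / 21 = 2240.667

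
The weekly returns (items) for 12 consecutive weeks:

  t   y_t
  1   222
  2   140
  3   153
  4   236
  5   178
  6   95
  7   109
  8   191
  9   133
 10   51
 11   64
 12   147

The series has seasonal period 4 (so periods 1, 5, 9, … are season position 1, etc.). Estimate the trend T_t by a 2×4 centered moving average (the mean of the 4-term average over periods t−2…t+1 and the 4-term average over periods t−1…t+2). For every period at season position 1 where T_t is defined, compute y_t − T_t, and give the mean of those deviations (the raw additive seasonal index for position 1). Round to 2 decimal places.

Season position 1 occurs at t = 5, 9 (where T_t is defined).
t=5: T_5 = 160.0000; y_5 − T_5 = 178 − 160.0000 = 18.0000
t=9: T_9 = 115.3750; y_9 − T_9 = 133 − 115.3750 = 17.6250
Mean deviation: (18.0000 + 17.6250) / 2 = 17.81

17.81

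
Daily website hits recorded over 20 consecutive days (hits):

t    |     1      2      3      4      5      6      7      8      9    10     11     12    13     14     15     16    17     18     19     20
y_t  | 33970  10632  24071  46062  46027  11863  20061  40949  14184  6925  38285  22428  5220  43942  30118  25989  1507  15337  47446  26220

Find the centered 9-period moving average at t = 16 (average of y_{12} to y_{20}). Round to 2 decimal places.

24245.22

Sum of periods 12–20: 22428 + 5220 + 43942 + 30118 + 25989 + 1507 + 15337 + 47446 + 26220 = 218207
Divide by 9: 218207 / 9 = 24245.22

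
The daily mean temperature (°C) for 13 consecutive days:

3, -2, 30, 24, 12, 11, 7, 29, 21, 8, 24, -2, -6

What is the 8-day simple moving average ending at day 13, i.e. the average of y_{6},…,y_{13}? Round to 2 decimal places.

11.50

Sum of periods 6–13: 11 + 7 + 29 + 21 + 8 + 24 + (-2) + (-6) = 92
Divide by 8: 92 / 8 = 11.50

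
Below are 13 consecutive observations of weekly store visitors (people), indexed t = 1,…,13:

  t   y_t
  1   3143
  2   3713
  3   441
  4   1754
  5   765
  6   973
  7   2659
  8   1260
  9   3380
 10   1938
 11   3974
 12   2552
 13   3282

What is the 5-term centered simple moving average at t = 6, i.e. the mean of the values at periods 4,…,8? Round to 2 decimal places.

1482.20

Sum of periods 4–8: 1754 + 765 + 973 + 2659 + 1260 = 7411
Divide by 5: 7411 / 5 = 1482.20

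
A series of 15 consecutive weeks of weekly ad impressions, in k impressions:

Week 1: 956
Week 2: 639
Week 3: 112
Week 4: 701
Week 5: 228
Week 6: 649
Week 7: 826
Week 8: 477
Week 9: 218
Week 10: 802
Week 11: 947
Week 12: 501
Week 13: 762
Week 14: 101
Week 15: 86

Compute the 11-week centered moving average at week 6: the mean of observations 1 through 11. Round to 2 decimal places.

595.91

Sum of periods 1–11: 956 + 639 + 112 + 701 + 228 + 649 + 826 + 477 + 218 + 802 + 947 = 6555
Divide by 11: 6555 / 11 = 595.91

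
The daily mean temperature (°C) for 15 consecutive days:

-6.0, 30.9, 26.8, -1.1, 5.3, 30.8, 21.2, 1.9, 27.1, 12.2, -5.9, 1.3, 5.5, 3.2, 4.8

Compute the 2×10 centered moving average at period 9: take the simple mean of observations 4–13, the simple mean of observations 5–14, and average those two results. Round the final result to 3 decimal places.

Sum over 4–13: (-1.1) + 5.3 + 30.8 + 21.2 + 1.9 + 27.1 + 12.2 + (-5.9) + 1.3 + 5.5 = 98.3
Sum over 5–14: 5.3 + 30.8 + 21.2 + 1.9 + 27.1 + 12.2 + (-5.9) + 1.3 + 5.5 + 3.2 = 102.6
CMA at t=9 = (98.3 + 102.6) / (2·10) = 200.9 / 20 = 10.045

10.045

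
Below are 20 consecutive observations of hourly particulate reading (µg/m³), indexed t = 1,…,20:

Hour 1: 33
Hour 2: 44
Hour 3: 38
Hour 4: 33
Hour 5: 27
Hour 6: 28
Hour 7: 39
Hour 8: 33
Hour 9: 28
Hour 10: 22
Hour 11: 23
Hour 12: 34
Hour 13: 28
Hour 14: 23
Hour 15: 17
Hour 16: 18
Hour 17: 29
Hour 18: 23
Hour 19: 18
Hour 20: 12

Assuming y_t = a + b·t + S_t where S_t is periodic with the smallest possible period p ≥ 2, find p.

First differences y_{t+1} − y_t: 11, -6, -5, -6, 1, 11, -6, -5, -6, 1, 11, -6, …
The difference pattern repeats every 5 terms and not for any smaller step, so p = 5.

5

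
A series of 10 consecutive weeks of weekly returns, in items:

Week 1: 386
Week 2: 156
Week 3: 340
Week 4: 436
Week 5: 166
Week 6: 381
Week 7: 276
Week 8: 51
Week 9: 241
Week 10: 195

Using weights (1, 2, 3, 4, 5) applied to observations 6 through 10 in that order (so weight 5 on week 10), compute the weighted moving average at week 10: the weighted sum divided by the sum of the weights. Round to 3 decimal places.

Weighted sum: 1·381 + 2·276 + 3·51 + 4·241 + 5·195 = 381 + 552 + 153 + 964 + 975 = 3025
Weight total: 1 + 2 + 3 + 4 + 5 = 15
WMA = 3025 / 15 = 201.667

201.667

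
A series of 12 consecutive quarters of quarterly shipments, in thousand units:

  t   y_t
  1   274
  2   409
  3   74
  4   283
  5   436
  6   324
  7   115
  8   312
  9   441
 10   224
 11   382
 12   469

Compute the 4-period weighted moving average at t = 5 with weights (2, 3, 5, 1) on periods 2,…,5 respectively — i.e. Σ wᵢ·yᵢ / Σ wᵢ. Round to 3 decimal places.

Weighted sum: 2·409 + 3·74 + 5·283 + 1·436 = 818 + 222 + 1415 + 436 = 2891
Weight total: 2 + 3 + 5 + 1 = 11
WMA = 2891 / 11 = 262.818

262.818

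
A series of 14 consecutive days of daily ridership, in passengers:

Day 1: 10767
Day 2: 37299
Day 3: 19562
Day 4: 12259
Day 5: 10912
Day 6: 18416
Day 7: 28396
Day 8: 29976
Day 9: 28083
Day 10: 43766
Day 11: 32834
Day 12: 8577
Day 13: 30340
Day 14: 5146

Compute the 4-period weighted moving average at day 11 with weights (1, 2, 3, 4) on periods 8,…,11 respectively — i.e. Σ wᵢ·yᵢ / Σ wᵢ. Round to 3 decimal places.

Weighted sum: 1·29976 + 2·28083 + 3·43766 + 4·32834 = 29976 + 56166 + 131298 + 131336 = 348776
Weight total: 1 + 2 + 3 + 4 = 10
WMA = 348776 / 10 = 34877.600

34877.600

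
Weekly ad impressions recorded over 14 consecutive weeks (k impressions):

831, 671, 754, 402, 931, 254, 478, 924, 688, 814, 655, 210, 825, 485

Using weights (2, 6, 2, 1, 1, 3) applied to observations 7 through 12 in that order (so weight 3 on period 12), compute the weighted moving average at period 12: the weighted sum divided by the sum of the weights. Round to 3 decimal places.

665.000

Weighted sum: 2·478 + 6·924 + 2·688 + 1·814 + 1·655 + 3·210 = 956 + 5544 + 1376 + 814 + 655 + 630 = 9975
Weight total: 2 + 6 + 2 + 1 + 1 + 3 = 15
WMA = 9975 / 15 = 665.000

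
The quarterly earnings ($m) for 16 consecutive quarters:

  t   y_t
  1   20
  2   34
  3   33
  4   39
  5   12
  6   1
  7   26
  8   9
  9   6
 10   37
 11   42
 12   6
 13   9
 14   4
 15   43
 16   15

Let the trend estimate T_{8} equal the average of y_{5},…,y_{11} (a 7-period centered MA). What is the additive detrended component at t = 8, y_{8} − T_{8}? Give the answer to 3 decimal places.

-10.000

Trend T_8 = (12 + 1 + 26 + 9 + 6 + 37 + 42) / 7 = 133/7 = 19.00000
Detrended value: 9 − 19.00000 = -10.000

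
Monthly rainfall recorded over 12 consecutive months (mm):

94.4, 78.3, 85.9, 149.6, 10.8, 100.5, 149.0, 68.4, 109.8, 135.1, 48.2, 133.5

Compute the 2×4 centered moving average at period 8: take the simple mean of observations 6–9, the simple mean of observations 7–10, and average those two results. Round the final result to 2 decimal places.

111.25

Sum over 6–9: 100.5 + 149.0 + 68.4 + 109.8 = 427.7
Sum over 7–10: 149.0 + 68.4 + 109.8 + 135.1 = 462.3
CMA at t=8 = (427.7 + 462.3) / (2·4) = 890.0 / 8 = 111.25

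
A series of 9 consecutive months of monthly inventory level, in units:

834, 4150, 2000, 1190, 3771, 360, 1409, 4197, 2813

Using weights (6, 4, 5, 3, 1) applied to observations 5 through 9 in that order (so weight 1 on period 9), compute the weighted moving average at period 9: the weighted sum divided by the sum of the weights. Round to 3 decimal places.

2448.158

Weighted sum: 6·3771 + 4·360 + 5·1409 + 3·4197 + 1·2813 = 22626 + 1440 + 7045 + 12591 + 2813 = 46515
Weight total: 6 + 4 + 5 + 3 + 1 = 19
WMA = 46515 / 19 = 2448.158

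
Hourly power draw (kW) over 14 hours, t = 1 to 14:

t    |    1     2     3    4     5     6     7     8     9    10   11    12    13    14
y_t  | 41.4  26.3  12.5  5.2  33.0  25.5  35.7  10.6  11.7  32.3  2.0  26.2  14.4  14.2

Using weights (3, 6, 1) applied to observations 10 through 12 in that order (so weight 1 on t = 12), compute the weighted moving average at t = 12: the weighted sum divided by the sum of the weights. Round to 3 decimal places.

13.510

Weighted sum: 3·32.3 + 6·2.0 + 1·26.2 = 96.9 + 12.0 + 26.2 = 135.1
Weight total: 3 + 6 + 1 = 10
WMA = 135.1 / 10 = 13.510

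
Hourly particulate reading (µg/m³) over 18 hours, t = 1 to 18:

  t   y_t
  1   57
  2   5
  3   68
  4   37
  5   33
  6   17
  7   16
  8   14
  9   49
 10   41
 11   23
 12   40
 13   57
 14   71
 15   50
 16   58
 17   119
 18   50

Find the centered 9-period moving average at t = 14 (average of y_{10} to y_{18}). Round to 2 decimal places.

56.56

Sum of periods 10–18: 41 + 23 + 40 + 57 + 71 + 50 + 58 + 119 + 50 = 509
Divide by 9: 509 / 9 = 56.56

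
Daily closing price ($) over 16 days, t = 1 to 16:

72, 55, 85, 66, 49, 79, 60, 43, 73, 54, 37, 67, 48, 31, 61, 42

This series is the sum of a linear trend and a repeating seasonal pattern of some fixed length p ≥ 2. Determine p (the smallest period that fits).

First differences y_{t+1} − y_t: -17, 30, -19, -17, 30, -19, -17, 30, …
The difference pattern repeats every 3 terms and not for any smaller step, so p = 3.

3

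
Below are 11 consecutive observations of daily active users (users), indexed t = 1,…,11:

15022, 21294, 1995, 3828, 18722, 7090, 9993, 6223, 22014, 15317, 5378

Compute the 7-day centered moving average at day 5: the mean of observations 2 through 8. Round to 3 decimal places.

Sum of periods 2–8: 21294 + 1995 + 3828 + 18722 + 7090 + 9993 + 6223 = 69145
Divide by 7: 69145 / 7 = 9877.857

9877.857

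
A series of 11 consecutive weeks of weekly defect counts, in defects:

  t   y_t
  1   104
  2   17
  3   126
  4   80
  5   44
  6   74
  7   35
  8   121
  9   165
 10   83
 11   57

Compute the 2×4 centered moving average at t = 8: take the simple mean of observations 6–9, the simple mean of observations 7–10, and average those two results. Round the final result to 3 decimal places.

99.875

Sum over 6–9: 74 + 35 + 121 + 165 = 395
Sum over 7–10: 35 + 121 + 165 + 83 = 404
CMA at t=8 = (395 + 404) / (2·4) = 799 / 8 = 99.875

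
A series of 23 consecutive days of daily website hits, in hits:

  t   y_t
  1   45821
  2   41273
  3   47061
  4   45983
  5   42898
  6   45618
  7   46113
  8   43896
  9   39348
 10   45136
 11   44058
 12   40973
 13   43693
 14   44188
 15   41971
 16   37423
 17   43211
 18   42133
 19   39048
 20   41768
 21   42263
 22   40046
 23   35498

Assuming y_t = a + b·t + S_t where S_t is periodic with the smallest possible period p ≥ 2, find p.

First differences y_{t+1} − y_t: -4548, 5788, -1078, -3085, 2720, 495, -2217, -4548, 5788, -1078, -3085, 2720, 495, -2217, -4548, 5788, …
The difference pattern repeats every 7 terms and not for any smaller step, so p = 7.

7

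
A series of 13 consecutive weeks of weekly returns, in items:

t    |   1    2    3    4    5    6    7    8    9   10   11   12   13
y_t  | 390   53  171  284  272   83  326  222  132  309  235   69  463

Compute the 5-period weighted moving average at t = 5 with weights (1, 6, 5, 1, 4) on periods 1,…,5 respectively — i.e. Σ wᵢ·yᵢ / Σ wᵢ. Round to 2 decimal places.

Weighted sum: 1·390 + 6·53 + 5·171 + 1·284 + 4·272 = 390 + 318 + 855 + 284 + 1088 = 2935
Weight total: 1 + 6 + 5 + 1 + 4 = 17
WMA = 2935 / 17 = 172.65

172.65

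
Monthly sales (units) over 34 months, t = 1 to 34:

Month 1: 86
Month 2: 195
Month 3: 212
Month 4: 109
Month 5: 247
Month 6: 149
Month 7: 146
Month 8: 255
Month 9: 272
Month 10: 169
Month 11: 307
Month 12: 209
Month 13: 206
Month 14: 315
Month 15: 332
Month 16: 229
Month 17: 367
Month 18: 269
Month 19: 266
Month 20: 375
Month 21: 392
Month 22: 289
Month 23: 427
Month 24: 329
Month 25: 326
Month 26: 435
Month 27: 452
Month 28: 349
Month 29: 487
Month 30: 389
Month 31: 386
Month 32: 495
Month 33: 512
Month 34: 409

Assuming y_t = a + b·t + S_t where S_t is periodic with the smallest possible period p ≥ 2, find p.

First differences y_{t+1} − y_t: 109, 17, -103, 138, -98, -3, 109, 17, -103, 138, -98, -3, 109, 17, …
The difference pattern repeats every 6 terms and not for any smaller step, so p = 6.

6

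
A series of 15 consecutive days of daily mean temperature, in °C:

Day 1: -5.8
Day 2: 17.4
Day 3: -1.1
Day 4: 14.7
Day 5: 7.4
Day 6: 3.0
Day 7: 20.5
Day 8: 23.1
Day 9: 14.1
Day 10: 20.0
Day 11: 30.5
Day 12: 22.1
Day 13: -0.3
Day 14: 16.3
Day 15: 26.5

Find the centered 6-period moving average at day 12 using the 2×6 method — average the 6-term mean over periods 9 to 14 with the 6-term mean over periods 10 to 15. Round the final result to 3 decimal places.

18.150

Sum over 9–14: 14.1 + 20.0 + 30.5 + 22.1 + (-0.3) + 16.3 = 102.7
Sum over 10–15: 20.0 + 30.5 + 22.1 + (-0.3) + 16.3 + 26.5 = 115.1
CMA at t=12 = (102.7 + 115.1) / (2·6) = 217.8 / 12 = 18.150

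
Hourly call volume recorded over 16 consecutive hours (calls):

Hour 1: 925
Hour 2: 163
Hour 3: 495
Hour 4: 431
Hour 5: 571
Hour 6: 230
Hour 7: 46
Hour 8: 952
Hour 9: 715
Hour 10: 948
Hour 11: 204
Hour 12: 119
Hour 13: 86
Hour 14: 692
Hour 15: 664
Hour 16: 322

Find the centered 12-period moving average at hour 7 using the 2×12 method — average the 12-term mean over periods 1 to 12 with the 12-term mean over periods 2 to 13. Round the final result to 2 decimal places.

Sum over 1–12: 925 + 163 + 495 + 431 + 571 + 230 + 46 + 952 + 715 + 948 + 204 + 119 = 5799
Sum over 2–13: 163 + 495 + 431 + 571 + 230 + 46 + 952 + 715 + 948 + 204 + 119 + 86 = 4960
CMA at t=7 = (5799 + 4960) / (2·12) = 10759 / 24 = 448.29

448.29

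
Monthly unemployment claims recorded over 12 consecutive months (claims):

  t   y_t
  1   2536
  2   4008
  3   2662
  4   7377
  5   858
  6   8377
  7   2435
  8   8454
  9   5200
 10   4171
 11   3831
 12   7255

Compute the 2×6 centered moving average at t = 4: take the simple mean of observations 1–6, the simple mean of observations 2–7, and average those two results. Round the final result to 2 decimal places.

Sum over 1–6: 2536 + 4008 + 2662 + 7377 + 858 + 8377 = 25818
Sum over 2–7: 4008 + 2662 + 7377 + 858 + 8377 + 2435 = 25717
CMA at t=4 = (25818 + 25717) / (2·6) = 51535 / 12 = 4294.58

4294.58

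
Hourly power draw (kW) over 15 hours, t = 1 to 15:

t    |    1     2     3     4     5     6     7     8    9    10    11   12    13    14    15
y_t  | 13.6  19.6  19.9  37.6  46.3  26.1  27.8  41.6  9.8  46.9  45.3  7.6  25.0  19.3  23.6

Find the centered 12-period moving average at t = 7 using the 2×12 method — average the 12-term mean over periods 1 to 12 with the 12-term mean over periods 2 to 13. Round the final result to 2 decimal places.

28.98

Sum over 1–12: 13.6 + 19.6 + 19.9 + 37.6 + 46.3 + 26.1 + 27.8 + 41.6 + 9.8 + 46.9 + 45.3 + 7.6 = 342.1
Sum over 2–13: 19.6 + 19.9 + 37.6 + 46.3 + 26.1 + 27.8 + 41.6 + 9.8 + 46.9 + 45.3 + 7.6 + 25.0 = 353.5
CMA at t=7 = (342.1 + 353.5) / (2·12) = 695.6 / 24 = 28.98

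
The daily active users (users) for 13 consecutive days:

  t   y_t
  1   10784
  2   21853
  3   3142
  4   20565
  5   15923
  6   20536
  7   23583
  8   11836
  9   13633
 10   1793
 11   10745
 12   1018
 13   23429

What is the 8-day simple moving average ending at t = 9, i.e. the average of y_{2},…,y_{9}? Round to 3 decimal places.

16383.875

Sum of periods 2–9: 21853 + 3142 + 20565 + 15923 + 20536 + 23583 + 11836 + 13633 = 131071
Divide by 8: 131071 / 8 = 16383.875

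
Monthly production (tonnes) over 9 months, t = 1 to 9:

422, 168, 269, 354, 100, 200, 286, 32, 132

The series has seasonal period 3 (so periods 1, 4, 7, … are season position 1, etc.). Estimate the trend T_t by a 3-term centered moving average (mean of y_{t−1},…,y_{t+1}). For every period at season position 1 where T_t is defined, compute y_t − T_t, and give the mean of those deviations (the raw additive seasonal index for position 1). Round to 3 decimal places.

113.167

Season position 1 occurs at t = 4, 7 (where T_t is defined).
t=4: T_4 = 241.00000; y_4 − T_4 = 354 − 241.00000 = 113.00000
t=7: T_7 = 172.66667; y_7 − T_7 = 286 − 172.66667 = 113.33333
Mean deviation: (113.00000 + 113.33333) / 2 = 113.167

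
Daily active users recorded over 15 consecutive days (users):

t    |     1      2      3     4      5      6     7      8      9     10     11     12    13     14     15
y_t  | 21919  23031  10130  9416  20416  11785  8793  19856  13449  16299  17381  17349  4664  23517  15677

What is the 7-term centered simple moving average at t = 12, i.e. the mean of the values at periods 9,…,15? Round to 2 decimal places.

Sum of periods 9–15: 13449 + 16299 + 17381 + 17349 + 4664 + 23517 + 15677 = 108336
Divide by 7: 108336 / 7 = 15476.57

15476.57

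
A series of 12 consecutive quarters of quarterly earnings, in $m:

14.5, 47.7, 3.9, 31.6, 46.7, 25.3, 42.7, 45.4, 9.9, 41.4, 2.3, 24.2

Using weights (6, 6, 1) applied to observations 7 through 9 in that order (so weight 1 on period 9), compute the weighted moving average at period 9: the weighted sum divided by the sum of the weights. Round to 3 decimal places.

41.423

Weighted sum: 6·42.7 + 6·45.4 + 1·9.9 = 256.2 + 272.4 + 9.9 = 538.5
Weight total: 6 + 6 + 1 = 13
WMA = 538.5 / 13 = 41.423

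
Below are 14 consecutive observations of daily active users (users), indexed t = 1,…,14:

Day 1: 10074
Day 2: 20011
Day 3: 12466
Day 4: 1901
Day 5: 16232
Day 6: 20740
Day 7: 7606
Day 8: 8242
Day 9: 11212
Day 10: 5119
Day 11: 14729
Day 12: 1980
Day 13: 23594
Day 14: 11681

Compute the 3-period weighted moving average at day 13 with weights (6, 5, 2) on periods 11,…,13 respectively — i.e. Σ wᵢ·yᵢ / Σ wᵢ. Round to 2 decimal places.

11189.38

Weighted sum: 6·14729 + 5·1980 + 2·23594 = 88374 + 9900 + 47188 = 145462
Weight total: 6 + 5 + 2 = 13
WMA = 145462 / 13 = 11189.38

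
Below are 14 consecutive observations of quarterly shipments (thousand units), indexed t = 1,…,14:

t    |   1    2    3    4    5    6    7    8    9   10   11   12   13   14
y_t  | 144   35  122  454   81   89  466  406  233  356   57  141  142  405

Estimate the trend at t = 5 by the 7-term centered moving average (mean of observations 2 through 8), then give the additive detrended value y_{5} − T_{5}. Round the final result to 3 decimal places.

-155.143

Trend T_5 = (35 + 122 + 454 + 81 + 89 + 466 + 406) / 7 = 1653/7 = 236.14286
Detrended value: 81 − 236.14286 = -155.143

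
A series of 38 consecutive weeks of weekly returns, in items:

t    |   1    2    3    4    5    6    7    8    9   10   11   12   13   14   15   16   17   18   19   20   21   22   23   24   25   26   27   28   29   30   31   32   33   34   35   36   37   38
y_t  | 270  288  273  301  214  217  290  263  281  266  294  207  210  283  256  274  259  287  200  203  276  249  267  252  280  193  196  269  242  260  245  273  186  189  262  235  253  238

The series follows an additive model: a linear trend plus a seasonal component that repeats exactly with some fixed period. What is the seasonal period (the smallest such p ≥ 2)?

7

First differences y_{t+1} − y_t: 18, -15, 28, -87, 3, 73, -27, 18, -15, 28, -87, 3, 73, -27, 18, -15, …
The difference pattern repeats every 7 terms and not for any smaller step, so p = 7.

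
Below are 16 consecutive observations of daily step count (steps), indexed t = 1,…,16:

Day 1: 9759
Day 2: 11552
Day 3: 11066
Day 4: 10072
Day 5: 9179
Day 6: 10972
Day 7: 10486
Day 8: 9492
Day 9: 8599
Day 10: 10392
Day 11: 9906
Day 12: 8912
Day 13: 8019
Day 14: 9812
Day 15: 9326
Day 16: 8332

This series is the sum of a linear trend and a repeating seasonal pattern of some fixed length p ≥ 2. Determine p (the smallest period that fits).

4

First differences y_{t+1} − y_t: 1793, -486, -994, -893, 1793, -486, -994, -893, 1793, -486, …
The difference pattern repeats every 4 terms and not for any smaller step, so p = 4.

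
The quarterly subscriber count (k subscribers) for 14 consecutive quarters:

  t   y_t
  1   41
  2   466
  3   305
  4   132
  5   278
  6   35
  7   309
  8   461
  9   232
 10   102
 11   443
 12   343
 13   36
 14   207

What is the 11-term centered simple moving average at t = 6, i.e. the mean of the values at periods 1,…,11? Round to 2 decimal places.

Sum of periods 1–11: 41 + 466 + 305 + 132 + 278 + 35 + 309 + 461 + 232 + 102 + 443 = 2804
Divide by 11: 2804 / 11 = 254.91

254.91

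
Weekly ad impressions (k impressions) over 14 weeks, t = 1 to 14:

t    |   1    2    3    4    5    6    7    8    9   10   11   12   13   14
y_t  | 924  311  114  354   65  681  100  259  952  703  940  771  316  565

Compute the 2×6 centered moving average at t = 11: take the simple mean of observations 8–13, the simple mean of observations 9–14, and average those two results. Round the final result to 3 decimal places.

Sum over 8–13: 259 + 952 + 703 + 940 + 771 + 316 = 3941
Sum over 9–14: 952 + 703 + 940 + 771 + 316 + 565 = 4247
CMA at t=11 = (3941 + 4247) / (2·6) = 8188 / 12 = 682.333

682.333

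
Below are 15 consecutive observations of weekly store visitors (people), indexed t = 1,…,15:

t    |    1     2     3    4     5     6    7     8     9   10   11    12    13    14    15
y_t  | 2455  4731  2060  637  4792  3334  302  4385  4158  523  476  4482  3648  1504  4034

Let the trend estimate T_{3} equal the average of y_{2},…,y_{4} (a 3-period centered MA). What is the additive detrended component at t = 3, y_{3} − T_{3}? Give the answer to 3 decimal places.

Trend T_3 = (4731 + 2060 + 637) / 3 = 7428/3 = 2476.00000
Detrended value: 2060 − 2476.00000 = -416.000

-416.000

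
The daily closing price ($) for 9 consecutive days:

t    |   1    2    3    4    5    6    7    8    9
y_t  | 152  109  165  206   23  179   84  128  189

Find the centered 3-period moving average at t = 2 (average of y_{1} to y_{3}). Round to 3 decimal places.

Sum of periods 1–3: 152 + 109 + 165 = 426
Divide by 3: 426 / 3 = 142.000

142.000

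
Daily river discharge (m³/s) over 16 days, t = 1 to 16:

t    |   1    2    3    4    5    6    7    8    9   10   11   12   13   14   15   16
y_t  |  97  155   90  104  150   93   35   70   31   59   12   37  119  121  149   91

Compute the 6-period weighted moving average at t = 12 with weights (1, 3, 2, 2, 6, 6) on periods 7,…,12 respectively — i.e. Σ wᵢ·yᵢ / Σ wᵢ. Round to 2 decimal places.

35.95

Weighted sum: 1·35 + 3·70 + 2·31 + 2·59 + 6·12 + 6·37 = 35 + 210 + 62 + 118 + 72 + 222 = 719
Weight total: 1 + 3 + 2 + 2 + 6 + 6 = 20
WMA = 719 / 20 = 35.95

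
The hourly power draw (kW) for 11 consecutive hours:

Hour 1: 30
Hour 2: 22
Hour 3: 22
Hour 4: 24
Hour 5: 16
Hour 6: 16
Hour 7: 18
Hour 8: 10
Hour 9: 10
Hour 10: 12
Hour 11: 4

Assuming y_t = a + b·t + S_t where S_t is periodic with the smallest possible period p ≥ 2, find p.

3

First differences y_{t+1} − y_t: -8, 0, 2, -8, 0, 2, -8, 0, …
The difference pattern repeats every 3 terms and not for any smaller step, so p = 3.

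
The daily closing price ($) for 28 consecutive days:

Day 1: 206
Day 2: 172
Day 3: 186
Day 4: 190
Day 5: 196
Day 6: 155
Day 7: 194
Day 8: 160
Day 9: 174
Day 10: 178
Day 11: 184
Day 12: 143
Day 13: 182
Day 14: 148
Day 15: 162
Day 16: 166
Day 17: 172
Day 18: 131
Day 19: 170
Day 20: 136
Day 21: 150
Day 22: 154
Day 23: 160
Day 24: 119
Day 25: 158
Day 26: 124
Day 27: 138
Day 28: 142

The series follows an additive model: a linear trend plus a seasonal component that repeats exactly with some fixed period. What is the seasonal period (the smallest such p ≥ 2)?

First differences y_{t+1} − y_t: -34, 14, 4, 6, -41, 39, -34, 14, 4, 6, -41, 39, -34, 14, …
The difference pattern repeats every 6 terms and not for any smaller step, so p = 6.

6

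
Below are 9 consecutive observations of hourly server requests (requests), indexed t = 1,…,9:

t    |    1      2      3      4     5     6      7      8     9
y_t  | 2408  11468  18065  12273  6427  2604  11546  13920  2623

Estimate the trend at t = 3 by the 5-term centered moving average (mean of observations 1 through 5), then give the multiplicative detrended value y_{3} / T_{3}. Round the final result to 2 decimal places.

1.78

Trend T_3 = (2408 + 11468 + 18065 + 12273 + 6427) / 5 = 50641/5 = 10128.2000
Ratio to trend: 18065 / 10128.2000 = 1.78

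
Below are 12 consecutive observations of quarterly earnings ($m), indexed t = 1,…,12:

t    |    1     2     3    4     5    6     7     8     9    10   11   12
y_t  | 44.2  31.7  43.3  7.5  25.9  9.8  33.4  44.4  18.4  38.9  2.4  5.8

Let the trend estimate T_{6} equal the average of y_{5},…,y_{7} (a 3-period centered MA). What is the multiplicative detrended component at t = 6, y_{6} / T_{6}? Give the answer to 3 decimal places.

Trend T_6 = (25.9 + 9.8 + 33.4) / 3 = 69.1/3 = 23.03333
Ratio to trend: 9.8 / 23.03333 = 0.425

0.425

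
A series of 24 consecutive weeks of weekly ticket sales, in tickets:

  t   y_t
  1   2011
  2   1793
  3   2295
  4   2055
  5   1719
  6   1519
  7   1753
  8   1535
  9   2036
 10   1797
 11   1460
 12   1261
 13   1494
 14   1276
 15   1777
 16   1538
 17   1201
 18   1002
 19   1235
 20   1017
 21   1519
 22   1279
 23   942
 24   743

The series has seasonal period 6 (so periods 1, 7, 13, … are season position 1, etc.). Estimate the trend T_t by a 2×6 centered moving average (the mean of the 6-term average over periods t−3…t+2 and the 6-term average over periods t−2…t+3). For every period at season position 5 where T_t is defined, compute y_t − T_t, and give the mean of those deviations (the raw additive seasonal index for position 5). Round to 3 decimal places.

Season position 5 occurs at t = 5, 11, 17 (where T_t is defined).
t=5: T_5 = 1834.16667; y_5 − T_5 = 1719 − 1834.16667 = -115.16667
t=11: T_11 = 1575.58333; y_11 − T_11 = 1460 − 1575.58333 = -115.58333
t=17: T_17 = 1316.58333; y_17 − T_17 = 1201 − 1316.58333 = -115.58333
Mean deviation: (-115.16667 + -115.58333 + -115.58333) / 3 = -115.444

-115.444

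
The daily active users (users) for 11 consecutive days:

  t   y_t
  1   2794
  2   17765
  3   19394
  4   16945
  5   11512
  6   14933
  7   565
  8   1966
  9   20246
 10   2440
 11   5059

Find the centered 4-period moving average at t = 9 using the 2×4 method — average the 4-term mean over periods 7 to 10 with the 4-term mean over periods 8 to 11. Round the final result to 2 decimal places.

Sum over 7–10: 565 + 1966 + 20246 + 2440 = 25217
Sum over 8–11: 1966 + 20246 + 2440 + 5059 = 29711
CMA at t=9 = (25217 + 29711) / (2·4) = 54928 / 8 = 6866.00

6866.00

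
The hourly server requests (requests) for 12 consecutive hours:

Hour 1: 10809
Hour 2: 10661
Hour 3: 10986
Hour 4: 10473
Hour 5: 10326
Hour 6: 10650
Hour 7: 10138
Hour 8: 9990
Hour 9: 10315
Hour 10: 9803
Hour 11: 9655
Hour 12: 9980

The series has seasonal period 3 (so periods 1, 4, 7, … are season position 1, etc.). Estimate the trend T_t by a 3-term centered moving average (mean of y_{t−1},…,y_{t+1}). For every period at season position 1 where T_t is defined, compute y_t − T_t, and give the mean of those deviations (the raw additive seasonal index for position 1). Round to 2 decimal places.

Season position 1 occurs at t = 4, 7, 10 (where T_t is defined).
t=4: T_4 = 10595.0000; y_4 − T_4 = 10473 − 10595.0000 = -122.0000
t=7: T_7 = 10259.3333; y_7 − T_7 = 10138 − 10259.3333 = -121.3333
t=10: T_10 = 9924.3333; y_10 − T_10 = 9803 − 9924.3333 = -121.3333
Mean deviation: (-122.0000 + -121.3333 + -121.3333) / 3 = -121.56

-121.56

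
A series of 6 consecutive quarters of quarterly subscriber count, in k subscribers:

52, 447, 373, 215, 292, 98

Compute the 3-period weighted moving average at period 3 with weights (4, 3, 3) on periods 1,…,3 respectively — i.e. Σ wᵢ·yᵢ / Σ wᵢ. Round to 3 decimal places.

266.800

Weighted sum: 4·52 + 3·447 + 3·373 = 208 + 1341 + 1119 = 2668
Weight total: 4 + 3 + 3 = 10
WMA = 2668 / 10 = 266.800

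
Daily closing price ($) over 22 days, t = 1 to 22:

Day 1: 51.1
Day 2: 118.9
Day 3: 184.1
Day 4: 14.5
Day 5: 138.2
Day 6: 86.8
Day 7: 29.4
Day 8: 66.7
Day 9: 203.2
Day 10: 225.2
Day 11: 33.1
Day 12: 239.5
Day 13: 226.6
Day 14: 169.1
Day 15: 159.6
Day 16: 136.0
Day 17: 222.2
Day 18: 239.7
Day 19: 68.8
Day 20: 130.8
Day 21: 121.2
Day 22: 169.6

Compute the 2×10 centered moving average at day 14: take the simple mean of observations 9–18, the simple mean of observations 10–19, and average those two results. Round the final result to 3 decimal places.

178.700

Sum over 9–18: 203.2 + 225.2 + 33.1 + 239.5 + 226.6 + 169.1 + 159.6 + 136.0 + 222.2 + 239.7 = 1854.2
Sum over 10–19: 225.2 + 33.1 + 239.5 + 226.6 + 169.1 + 159.6 + 136.0 + 222.2 + 239.7 + 68.8 = 1719.8
CMA at t=14 = (1854.2 + 1719.8) / (2·10) = 3574.0 / 20 = 178.700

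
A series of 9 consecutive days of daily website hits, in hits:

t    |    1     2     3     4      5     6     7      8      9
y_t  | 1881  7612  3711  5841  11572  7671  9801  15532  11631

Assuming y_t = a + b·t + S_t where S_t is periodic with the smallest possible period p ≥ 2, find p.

3

First differences y_{t+1} − y_t: 5731, -3901, 2130, 5731, -3901, 2130, 5731, -3901, …
The difference pattern repeats every 3 terms and not for any smaller step, so p = 3.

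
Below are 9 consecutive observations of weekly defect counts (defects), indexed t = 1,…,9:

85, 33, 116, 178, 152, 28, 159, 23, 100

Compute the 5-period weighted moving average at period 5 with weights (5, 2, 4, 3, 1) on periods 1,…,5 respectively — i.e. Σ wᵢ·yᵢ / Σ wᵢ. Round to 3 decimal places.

Weighted sum: 5·85 + 2·33 + 4·116 + 3·178 + 1·152 = 425 + 66 + 464 + 534 + 152 = 1641
Weight total: 5 + 2 + 4 + 3 + 1 = 15
WMA = 1641 / 15 = 109.400

109.400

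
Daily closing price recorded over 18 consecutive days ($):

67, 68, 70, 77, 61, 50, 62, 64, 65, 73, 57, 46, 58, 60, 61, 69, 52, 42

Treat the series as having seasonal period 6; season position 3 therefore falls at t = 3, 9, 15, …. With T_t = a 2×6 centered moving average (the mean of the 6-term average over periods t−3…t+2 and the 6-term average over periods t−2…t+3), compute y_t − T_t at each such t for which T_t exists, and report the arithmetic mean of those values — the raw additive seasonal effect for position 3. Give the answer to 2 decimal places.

3.58

Season position 3 occurs at t = 9, 15 (where T_t is defined).
t=9: T_9 = 61.5000; y_9 − T_9 = 65 − 61.5000 = 3.5000
t=15: T_15 = 57.3333; y_15 − T_15 = 61 − 57.3333 = 3.6667
Mean deviation: (3.5000 + 3.6667) / 2 = 3.58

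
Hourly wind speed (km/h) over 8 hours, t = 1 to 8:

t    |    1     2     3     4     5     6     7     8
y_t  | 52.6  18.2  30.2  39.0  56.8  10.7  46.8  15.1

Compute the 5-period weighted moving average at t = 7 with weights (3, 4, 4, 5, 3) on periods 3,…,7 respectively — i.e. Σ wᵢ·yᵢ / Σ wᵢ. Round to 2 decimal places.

35.14

Weighted sum: 3·30.2 + 4·39.0 + 4·56.8 + 5·10.7 + 3·46.8 = 90.6 + 156.0 + 227.2 + 53.5 + 140.4 = 667.7
Weight total: 3 + 4 + 4 + 5 + 3 = 19
WMA = 667.7 / 19 = 35.14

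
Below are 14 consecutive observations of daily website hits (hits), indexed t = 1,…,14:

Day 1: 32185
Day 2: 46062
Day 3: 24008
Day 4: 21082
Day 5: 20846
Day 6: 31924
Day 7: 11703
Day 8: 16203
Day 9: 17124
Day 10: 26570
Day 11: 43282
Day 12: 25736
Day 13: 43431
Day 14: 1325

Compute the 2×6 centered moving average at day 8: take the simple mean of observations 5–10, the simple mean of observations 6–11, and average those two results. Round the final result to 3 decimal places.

22598.000

Sum over 5–10: 20846 + 31924 + 11703 + 16203 + 17124 + 26570 = 124370
Sum over 6–11: 31924 + 11703 + 16203 + 17124 + 26570 + 43282 = 146806
CMA at t=8 = (124370 + 146806) / (2·6) = 271176 / 12 = 22598.000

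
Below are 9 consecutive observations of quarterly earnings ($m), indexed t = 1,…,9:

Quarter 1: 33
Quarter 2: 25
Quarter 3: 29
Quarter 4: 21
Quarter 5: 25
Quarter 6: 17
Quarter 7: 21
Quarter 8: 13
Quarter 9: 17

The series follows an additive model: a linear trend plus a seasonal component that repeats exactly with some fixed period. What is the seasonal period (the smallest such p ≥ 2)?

2

First differences y_{t+1} − y_t: -8, 4, -8, 4, -8, 4, …
The difference pattern repeats every 2 terms and not for any smaller step, so p = 2.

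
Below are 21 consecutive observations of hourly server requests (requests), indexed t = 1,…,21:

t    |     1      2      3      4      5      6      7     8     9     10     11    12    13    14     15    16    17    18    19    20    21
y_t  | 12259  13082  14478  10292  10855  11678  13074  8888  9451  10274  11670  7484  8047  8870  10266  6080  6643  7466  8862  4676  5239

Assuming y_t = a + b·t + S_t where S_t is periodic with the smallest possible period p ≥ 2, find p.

First differences y_{t+1} − y_t: 823, 1396, -4186, 563, 823, 1396, -4186, 563, 823, 1396, …
The difference pattern repeats every 4 terms and not for any smaller step, so p = 4.

4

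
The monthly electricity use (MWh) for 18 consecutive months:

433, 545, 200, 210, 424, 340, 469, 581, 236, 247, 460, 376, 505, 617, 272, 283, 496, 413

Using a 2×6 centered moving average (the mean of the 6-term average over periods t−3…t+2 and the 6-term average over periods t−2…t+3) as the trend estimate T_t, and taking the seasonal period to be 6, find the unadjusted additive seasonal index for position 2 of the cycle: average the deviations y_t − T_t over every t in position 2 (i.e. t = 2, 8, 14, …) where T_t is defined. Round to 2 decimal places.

195.17

Season position 2 occurs at t = 8, 14 (where T_t is defined).
t=8: T_8 = 385.8333; y_8 − T_8 = 581 − 385.8333 = 195.1667
t=14: T_14 = 421.8333; y_14 − T_14 = 617 − 421.8333 = 195.1667
Mean deviation: (195.1667 + 195.1667) / 2 = 195.17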